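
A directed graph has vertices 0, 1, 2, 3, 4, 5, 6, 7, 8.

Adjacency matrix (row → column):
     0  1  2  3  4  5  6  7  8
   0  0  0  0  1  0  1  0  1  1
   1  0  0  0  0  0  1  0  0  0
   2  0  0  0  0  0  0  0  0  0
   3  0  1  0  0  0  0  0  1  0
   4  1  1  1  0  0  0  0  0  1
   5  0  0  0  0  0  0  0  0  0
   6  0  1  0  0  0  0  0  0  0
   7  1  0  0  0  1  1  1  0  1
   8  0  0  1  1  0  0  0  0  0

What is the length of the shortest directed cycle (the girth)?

2

For each vertex v, BFS finds the shortest path from v back to v.
The shortest such closed walk is 7 → 0 → 7, length 2.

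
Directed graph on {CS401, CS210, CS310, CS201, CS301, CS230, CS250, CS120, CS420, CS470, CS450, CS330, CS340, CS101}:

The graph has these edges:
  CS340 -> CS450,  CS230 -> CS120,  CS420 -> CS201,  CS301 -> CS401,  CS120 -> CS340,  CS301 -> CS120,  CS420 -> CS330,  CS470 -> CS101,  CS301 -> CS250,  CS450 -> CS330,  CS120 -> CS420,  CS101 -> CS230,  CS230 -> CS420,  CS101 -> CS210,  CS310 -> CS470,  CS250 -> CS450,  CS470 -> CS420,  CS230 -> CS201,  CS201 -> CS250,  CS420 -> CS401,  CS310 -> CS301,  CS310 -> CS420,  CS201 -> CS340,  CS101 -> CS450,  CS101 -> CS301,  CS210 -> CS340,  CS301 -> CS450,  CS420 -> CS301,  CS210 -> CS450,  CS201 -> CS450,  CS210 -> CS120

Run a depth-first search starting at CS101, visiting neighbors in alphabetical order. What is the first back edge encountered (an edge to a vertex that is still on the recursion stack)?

CS301->CS120

DFS from CS101 (visiting neighbors in alphabetical order); mark gray on enter, black on exit:
CS101 gray
  CS210 gray
    CS120 gray
      CS340 gray
        CS450 gray
          CS330 gray
          CS330 black
        CS450 black
      CS340 black
      CS420 gray
        CS201 gray
          CS250 gray
            CS250→CS450: CS450 black — skip
          CS250 black
          CS201→CS340: CS340 black — skip
          CS201→CS450: CS450 black — skip
        CS201 black
        CS301 gray
          CS301→CS120: CS120 is gray → back edge
First back edge: CS301 → CS120.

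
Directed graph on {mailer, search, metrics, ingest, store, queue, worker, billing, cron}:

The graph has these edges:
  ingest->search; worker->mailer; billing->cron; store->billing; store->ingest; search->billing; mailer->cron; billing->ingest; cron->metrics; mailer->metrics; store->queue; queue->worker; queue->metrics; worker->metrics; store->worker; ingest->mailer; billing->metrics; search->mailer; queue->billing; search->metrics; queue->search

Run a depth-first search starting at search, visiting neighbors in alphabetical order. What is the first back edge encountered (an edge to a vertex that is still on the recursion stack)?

DFS from search (visiting neighbors in alphabetical order); mark gray on enter, black on exit:
search gray
  billing gray
    cron gray
      metrics gray
      metrics black
    cron black
    ingest gray
      mailer gray
        mailer→cron: cron black — skip
        mailer→metrics: metrics black — skip
      mailer black
      ingest→search: search is gray → back edge
First back edge: ingest → search.

ingest→search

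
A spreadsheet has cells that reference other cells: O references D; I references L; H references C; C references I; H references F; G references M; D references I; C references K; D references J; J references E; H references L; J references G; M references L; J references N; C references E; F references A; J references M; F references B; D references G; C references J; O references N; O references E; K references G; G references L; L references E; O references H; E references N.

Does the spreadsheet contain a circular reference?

No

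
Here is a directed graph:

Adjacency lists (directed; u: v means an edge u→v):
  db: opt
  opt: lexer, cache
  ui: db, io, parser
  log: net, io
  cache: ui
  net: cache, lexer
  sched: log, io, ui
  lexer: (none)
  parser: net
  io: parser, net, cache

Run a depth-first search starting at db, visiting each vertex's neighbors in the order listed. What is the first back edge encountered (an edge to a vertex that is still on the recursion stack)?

ui→db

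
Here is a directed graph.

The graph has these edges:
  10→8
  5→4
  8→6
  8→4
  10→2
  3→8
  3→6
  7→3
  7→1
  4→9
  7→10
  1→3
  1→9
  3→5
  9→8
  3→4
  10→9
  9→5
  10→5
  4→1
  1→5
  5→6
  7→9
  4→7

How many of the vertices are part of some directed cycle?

A vertex is on a directed cycle iff it belongs to a strongly connected component of size ≥ 2 (or has a self-loop).
The vertices on cycles are {1, 3, 4, 5, 7, 8, 9, 10} — 8 in total.

8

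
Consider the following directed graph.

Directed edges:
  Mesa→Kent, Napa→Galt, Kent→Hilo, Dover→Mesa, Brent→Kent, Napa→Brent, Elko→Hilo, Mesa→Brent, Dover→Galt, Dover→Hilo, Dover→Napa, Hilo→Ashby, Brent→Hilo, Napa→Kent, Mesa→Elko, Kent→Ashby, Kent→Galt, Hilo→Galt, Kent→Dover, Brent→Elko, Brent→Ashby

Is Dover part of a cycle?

Yes

Dover is on a cycle iff Dover can reach itself via ≥1 edge.
Dover → Napa → Kent → Dover — yes.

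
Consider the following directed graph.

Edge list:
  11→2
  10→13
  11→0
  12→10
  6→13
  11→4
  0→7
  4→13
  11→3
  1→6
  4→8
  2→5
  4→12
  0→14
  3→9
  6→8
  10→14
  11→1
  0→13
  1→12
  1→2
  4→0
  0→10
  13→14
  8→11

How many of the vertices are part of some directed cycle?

5

A vertex is on a directed cycle iff it belongs to a strongly connected component of size ≥ 2 (or has a self-loop).
The vertices on cycles are {1, 4, 6, 8, 11} — 5 in total.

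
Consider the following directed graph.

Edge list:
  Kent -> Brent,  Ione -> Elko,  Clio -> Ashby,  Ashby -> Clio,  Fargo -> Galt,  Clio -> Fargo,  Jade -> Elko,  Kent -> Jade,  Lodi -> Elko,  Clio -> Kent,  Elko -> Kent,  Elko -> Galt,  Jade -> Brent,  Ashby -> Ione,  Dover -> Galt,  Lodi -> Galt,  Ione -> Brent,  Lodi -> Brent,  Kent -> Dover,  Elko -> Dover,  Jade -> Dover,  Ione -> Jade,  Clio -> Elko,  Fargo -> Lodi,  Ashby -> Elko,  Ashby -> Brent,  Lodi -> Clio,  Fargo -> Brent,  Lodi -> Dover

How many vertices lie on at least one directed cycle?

7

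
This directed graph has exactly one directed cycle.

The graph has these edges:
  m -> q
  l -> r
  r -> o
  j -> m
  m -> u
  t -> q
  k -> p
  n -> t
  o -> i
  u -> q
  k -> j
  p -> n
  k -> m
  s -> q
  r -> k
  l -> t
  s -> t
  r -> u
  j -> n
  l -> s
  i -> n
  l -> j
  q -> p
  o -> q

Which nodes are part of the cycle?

DFS with gray/black marking from p:
p gray
  n gray
    t gray
      q gray
        q→p: p is gray → back edge
Back edge closes the cycle p → n → t → q → p; its vertices are {n, p, q, t}.

n, p, q, t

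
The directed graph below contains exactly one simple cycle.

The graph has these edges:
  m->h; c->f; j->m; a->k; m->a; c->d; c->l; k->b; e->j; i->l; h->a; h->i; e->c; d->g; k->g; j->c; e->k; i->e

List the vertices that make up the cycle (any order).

DFS with gray/black marking from e:
e gray
  c gray
    f gray
    f black
    d gray
      g gray
      g black
    d black
    l gray
    l black
  c black
  k gray
    b gray
    b black
    k→g: g black — skip
  k black
  j gray
    m gray
      a gray
        a→k: k black — skip
      a black
      h gray
        h→a: a black — skip
        i gray
          i→e: e is gray → back edge
Back edge closes the cycle e → j → m → h → i → e; its vertices are {e, h, i, j, m}.

e, h, i, j, m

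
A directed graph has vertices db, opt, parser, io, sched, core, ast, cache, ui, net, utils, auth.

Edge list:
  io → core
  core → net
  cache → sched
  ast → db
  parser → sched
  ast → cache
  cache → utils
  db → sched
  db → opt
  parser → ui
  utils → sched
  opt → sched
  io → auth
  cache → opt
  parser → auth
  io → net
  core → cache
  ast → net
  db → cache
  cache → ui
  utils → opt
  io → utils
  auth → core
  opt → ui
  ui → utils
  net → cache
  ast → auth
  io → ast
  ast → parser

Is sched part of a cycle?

No

sched lies on a cycle iff there is a path from sched back to itself.
Exploring from sched, it never reaches itself; equivalently, its strongly connected component is a singleton.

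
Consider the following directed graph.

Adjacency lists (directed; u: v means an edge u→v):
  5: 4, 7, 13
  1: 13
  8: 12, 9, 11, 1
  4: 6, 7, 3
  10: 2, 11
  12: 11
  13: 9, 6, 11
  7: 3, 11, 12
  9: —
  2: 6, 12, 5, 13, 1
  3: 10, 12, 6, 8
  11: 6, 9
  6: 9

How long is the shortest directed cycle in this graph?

5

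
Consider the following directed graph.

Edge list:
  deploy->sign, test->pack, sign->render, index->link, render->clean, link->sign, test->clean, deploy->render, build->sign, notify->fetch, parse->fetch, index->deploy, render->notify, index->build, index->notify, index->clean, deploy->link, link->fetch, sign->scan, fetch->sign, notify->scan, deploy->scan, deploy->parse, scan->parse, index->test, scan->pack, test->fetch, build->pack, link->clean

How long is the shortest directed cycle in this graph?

For each vertex v, BFS finds the shortest path from v back to v.
The shortest such closed walk is render → notify → fetch → sign → render, length 4.

4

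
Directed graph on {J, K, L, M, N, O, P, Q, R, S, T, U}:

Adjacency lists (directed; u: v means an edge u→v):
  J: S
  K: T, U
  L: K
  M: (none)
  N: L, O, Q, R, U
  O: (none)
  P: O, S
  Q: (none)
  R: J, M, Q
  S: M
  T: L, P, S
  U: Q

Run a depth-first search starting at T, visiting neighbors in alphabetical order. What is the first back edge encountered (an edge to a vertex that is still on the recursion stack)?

DFS from T (visiting neighbors in alphabetical order); mark gray on enter, black on exit:
T gray
  L gray
    K gray
      K→T: T is gray → back edge
First back edge: K → T.

K→T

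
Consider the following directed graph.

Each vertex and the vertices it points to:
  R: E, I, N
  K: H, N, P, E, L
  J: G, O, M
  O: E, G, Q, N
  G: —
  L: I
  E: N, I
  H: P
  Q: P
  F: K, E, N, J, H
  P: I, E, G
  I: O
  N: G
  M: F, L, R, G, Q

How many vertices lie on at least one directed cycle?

8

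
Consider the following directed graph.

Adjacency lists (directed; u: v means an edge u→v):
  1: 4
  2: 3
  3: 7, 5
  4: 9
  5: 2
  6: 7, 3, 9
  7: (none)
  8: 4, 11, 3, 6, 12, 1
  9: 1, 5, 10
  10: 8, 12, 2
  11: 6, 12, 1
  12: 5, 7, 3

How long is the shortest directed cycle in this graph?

3

For each vertex v, BFS finds the shortest path from v back to v.
The shortest such closed walk is 9 → 1 → 4 → 9, length 3.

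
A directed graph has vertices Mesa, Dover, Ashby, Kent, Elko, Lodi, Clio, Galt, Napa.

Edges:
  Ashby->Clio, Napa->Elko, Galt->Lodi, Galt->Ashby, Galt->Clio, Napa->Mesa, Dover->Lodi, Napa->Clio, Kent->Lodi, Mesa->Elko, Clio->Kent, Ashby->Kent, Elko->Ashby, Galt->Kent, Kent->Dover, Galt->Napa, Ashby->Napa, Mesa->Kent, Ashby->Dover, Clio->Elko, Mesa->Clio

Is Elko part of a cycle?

Yes

Elko is on a cycle iff Elko can reach itself via ≥1 edge.
Elko → Ashby → Clio → Elko — yes.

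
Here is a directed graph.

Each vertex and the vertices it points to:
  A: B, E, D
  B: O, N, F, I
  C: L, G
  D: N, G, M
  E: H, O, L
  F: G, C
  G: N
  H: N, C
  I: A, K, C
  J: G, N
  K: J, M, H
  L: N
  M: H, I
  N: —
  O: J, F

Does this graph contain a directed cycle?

DFS with white/gray/black marking, starting from O:
O gray
  J gray
    G gray
      N gray
      N black
    G black
    J→N: N black — skip
  J black
  F gray
    F→G: G black — skip
    C gray
      L gray
        L→N: N black — skip
      L black
      C→G: G black — skip
    C black
  F black
O black
A gray
  B gray
    B→O: O black — skip
    B→N: N black — skip
    B→F: F black — skip
    I gray
      I→A: A is gray → back edge
Back edge found, so a cycle exists: A → B → I → A.

Yes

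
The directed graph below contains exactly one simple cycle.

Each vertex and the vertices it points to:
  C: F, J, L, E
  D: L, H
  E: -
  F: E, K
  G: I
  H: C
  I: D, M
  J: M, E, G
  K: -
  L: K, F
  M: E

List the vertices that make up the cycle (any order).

DFS with gray/black marking from I:
I gray
  D gray
    L gray
      K gray
      K black
      F gray
        E gray
        E black
        F→K: K black — skip
      F black
    L black
    H gray
      C gray
        C→F: F black — skip
        J gray
          M gray
            M→E: E black — skip
          M black
          J→E: E black — skip
          G gray
            G→I: I is gray → back edge
Back edge closes the cycle I → D → H → C → J → G → I; its vertices are {C, D, G, H, I, J}.

C, D, G, H, I, J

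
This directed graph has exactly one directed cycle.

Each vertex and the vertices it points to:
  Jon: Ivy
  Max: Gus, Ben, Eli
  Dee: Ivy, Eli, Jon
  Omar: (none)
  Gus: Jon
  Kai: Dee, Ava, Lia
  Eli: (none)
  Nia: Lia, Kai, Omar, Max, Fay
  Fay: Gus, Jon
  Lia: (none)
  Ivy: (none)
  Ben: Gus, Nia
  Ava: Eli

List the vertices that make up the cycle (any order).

Ben, Max, Nia

DFS with gray/black marking from Nia:
Nia gray
  Lia gray
  Lia black
  Kai gray
    Dee gray
      Ivy gray
      Ivy black
      Eli gray
      Eli black
      Jon gray
        Jon→Ivy: Ivy black — skip
      Jon black
    Dee black
    Ava gray
      Ava→Eli: Eli black — skip
    Ava black
    Kai→Lia: Lia black — skip
  Kai black
  Omar gray
  Omar black
  Max gray
    Gus gray
      Gus→Jon: Jon black — skip
    Gus black
    Ben gray
      Ben→Gus: Gus black — skip
      Ben→Nia: Nia is gray → back edge
Back edge closes the cycle Nia → Max → Ben → Nia; its vertices are {Ben, Max, Nia}.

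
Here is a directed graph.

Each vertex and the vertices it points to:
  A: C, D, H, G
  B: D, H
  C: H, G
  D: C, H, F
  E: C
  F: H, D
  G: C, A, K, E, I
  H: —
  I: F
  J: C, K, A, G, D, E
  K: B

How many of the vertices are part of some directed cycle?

9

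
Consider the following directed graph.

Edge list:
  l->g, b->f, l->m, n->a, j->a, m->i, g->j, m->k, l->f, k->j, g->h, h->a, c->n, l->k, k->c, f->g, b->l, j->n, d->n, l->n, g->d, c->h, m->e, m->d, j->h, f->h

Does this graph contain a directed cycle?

No

DFS with white/gray/black marking, starting from j:
j gray
  a gray
  a black
  n gray
    n→a: a black — skip
  n black
  h gray
    h→a: a black — skip
  h black
j black
b gray
  f gray
    g gray
      g→h: h black — skip
      g→j: j black — skip
      d gray
        d→n: n black — skip
      d black
    g black
    f→h: h black — skip
  f black
  l gray
    l→f: f black — skip
    m gray
      e gray
      e black
      k gray
        k→j: j black — skip
        c gray
          c→n: n black — skip
          c→h: h black — skip
        c black
      k black
      i gray
      i black
      m→d: d black — skip
    m black
    l→k: k black — skip
    l→g: g black — skip
    l→n: n black — skip
  l black
b black
Every edge goes to a white or black vertex — no back edge, so the graph is acyclic.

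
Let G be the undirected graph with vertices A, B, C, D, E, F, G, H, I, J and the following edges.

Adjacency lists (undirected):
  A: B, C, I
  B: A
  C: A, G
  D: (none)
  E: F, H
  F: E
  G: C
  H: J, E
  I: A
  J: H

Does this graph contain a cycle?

No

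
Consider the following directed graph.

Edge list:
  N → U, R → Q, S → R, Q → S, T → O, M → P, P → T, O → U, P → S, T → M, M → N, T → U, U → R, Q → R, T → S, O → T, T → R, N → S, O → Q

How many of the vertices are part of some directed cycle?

7

A vertex is on a directed cycle iff it belongs to a strongly connected component of size ≥ 2 (or has a self-loop).
The vertices on cycles are {M, O, P, Q, R, S, T} — 7 in total.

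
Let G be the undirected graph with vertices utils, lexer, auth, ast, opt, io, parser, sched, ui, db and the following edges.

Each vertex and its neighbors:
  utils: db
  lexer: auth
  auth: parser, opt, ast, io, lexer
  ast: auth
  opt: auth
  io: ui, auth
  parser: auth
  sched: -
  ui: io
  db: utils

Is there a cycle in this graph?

No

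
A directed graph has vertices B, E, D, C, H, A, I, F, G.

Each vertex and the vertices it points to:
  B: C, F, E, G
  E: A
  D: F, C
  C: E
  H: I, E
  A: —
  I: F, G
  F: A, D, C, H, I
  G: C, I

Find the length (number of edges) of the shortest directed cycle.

For each vertex v, BFS finds the shortest path from v back to v.
The shortest such closed walk is F → D → F, length 2.

2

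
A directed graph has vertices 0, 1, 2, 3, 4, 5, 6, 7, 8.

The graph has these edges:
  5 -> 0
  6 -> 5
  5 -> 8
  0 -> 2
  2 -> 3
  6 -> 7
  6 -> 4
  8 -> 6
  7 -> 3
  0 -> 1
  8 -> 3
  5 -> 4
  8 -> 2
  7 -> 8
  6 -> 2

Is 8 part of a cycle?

Yes

8 is on a cycle iff 8 can reach itself via ≥1 edge.
8 → 6 → 7 → 8 — yes.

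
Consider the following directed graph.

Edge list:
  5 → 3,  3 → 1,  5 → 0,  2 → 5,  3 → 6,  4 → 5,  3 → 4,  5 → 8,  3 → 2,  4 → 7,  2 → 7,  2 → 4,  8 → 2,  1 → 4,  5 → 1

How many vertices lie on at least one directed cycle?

6

A vertex is on a directed cycle iff it belongs to a strongly connected component of size ≥ 2 (or has a self-loop).
The vertices on cycles are {1, 2, 3, 4, 5, 8} — 6 in total.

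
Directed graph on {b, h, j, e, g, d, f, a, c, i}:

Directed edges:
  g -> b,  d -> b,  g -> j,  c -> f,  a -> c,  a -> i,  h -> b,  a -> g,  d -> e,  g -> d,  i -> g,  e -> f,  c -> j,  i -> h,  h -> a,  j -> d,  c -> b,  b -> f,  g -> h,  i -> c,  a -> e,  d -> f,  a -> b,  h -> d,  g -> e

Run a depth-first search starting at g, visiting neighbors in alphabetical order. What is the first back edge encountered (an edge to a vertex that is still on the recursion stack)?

DFS from g (visiting neighbors in alphabetical order); mark gray on enter, black on exit:
g gray
  b gray
    f gray
    f black
  b black
  d gray
    d→b: b black — skip
    e gray
      e→f: f black — skip
    e black
    d→f: f black — skip
  d black
  g→e: e black — skip
  h gray
    a gray
      a→b: b black — skip
      c gray
        c→b: b black — skip
        c→f: f black — skip
        j gray
          j→d: d black — skip
        j black
      c black
      a→e: e black — skip
      a→g: g is gray → back edge
First back edge: a → g.

a→g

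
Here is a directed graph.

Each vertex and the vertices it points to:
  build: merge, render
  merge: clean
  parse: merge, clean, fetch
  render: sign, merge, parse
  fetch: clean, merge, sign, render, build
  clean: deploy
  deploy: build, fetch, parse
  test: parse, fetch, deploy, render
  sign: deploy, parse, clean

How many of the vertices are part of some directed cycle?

8

A vertex is on a directed cycle iff it belongs to a strongly connected component of size ≥ 2 (or has a self-loop).
The vertices on cycles are {sign, build, clean, fetch, merge, parse, deploy, render} — 8 in total.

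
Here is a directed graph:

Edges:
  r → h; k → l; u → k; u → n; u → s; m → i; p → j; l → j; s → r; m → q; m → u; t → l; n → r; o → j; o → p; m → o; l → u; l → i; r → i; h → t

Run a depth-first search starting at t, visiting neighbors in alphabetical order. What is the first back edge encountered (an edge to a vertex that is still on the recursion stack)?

k->l

DFS from t (visiting neighbors in alphabetical order); mark gray on enter, black on exit:
t gray
  l gray
    i gray
    i black
    j gray
    j black
    u gray
      k gray
        k→l: l is gray → back edge
First back edge: k → l.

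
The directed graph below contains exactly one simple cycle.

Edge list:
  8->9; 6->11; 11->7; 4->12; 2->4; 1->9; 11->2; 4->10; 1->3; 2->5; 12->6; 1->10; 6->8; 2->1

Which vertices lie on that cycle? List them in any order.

2, 4, 6, 11, 12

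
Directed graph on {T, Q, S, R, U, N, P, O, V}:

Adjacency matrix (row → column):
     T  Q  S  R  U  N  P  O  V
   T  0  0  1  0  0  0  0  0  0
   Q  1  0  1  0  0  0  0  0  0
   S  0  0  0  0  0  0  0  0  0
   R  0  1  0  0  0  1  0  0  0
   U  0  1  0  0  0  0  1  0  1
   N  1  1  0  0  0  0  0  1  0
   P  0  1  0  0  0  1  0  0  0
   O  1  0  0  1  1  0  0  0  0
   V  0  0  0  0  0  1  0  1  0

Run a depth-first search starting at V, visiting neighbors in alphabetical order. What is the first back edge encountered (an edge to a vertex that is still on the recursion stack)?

R→N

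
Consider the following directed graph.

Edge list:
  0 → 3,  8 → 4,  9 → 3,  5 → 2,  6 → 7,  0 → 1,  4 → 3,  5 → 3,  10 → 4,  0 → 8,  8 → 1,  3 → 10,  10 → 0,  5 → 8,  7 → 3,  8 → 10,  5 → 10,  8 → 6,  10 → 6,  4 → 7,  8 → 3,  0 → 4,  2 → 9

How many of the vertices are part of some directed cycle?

7

A vertex is on a directed cycle iff it belongs to a strongly connected component of size ≥ 2 (or has a self-loop).
The vertices on cycles are {0, 3, 4, 6, 7, 8, 10} — 7 in total.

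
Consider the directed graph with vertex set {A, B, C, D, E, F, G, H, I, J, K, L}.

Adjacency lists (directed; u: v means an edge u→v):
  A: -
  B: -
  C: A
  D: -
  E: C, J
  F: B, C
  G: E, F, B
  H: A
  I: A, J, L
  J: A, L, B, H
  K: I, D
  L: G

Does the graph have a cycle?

Yes

DFS with white/gray/black marking, starting from J:
J gray
  A gray
  A black
  L gray
    G gray
      E gray
        C gray
          C→A: A black — skip
        C black
        E→J: J is gray → back edge
Back edge found, so a cycle exists: J → L → G → E → J.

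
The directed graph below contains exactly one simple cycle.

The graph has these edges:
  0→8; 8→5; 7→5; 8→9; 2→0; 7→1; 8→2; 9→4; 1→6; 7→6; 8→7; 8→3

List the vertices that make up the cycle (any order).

DFS with gray/black marking from 8:
8 gray
  3 gray
  3 black
  9 gray
    4 gray
    4 black
  9 black
  2 gray
    0 gray
      0→8: 8 is gray → back edge
Back edge closes the cycle 8 → 2 → 0 → 8; its vertices are {0, 2, 8}.

0, 2, 8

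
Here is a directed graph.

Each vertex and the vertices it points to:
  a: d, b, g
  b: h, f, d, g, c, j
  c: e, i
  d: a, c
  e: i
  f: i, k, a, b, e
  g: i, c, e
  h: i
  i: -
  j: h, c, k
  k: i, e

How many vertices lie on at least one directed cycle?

4

A vertex is on a directed cycle iff it belongs to a strongly connected component of size ≥ 2 (or has a self-loop).
The vertices on cycles are {a, b, d, f} — 4 in total.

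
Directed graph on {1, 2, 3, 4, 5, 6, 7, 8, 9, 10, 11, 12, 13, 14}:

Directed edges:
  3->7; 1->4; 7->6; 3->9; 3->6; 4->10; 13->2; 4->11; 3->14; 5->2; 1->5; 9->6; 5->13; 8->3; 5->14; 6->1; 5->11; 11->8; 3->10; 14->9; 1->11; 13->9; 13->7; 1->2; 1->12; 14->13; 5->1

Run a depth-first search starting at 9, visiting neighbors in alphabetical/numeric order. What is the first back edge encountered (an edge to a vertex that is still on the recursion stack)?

3->6

DFS from 9 (visiting neighbors in alphabetical/numeric order); mark gray on enter, black on exit:
9 gray
  6 gray
    1 gray
      2 gray
      2 black
      4 gray
        10 gray
        10 black
        11 gray
          8 gray
            3 gray
              3→6: 6 is gray → back edge
First back edge: 3 → 6.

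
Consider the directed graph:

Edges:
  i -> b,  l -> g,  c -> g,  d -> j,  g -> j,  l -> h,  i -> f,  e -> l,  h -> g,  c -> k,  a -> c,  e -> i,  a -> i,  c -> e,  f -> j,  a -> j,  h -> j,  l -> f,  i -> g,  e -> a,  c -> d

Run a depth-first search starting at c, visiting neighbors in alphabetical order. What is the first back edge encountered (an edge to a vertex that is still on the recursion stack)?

DFS from c (visiting neighbors in alphabetical order); mark gray on enter, black on exit:
c gray
  d gray
    j gray
    j black
  d black
  e gray
    a gray
      a→c: c is gray → back edge
First back edge: a → c.

a→c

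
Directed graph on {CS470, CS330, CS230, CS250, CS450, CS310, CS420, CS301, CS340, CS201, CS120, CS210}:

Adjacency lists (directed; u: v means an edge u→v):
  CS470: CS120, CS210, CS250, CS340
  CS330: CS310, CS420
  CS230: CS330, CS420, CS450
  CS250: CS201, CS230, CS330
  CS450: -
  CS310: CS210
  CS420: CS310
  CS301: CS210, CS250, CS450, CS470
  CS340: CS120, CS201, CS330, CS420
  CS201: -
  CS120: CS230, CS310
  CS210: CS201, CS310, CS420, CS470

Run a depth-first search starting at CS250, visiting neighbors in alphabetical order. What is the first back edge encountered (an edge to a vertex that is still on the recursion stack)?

CS210->CS310

DFS from CS250 (visiting neighbors in alphabetical order); mark gray on enter, black on exit:
CS250 gray
  CS201 gray
  CS201 black
  CS230 gray
    CS330 gray
      CS310 gray
        CS210 gray
          CS210→CS201: CS201 black — skip
          CS210→CS310: CS310 is gray → back edge
First back edge: CS210 → CS310.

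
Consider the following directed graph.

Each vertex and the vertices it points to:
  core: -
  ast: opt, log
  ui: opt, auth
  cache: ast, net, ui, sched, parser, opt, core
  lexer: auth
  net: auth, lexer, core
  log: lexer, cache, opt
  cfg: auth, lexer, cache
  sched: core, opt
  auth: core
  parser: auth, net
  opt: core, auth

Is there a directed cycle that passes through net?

net lies on a cycle iff there is a path from net back to itself.
Exploring from net, it never reaches itself; equivalently, its strongly connected component is a singleton.

No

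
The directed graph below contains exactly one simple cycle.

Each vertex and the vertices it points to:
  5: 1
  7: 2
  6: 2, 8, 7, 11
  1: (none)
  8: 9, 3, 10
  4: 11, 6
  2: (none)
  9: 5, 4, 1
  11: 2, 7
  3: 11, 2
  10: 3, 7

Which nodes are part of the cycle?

4, 6, 8, 9

DFS with gray/black marking from 8:
8 gray
  9 gray
    5 gray
      1 gray
      1 black
    5 black
    4 gray
      11 gray
        2 gray
        2 black
        7 gray
          7→2: 2 black — skip
        7 black
      11 black
      6 gray
        6→2: 2 black — skip
        6→8: 8 is gray → back edge
Back edge closes the cycle 8 → 9 → 4 → 6 → 8; its vertices are {4, 6, 8, 9}.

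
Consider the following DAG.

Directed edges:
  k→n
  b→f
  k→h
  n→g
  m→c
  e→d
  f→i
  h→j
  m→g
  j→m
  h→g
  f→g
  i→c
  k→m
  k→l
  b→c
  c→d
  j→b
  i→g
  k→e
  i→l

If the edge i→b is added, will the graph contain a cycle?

Yes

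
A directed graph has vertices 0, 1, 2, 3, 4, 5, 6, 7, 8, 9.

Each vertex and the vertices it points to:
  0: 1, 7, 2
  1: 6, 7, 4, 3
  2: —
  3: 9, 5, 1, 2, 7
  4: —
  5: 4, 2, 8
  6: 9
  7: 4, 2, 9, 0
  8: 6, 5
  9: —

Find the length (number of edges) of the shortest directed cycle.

For each vertex v, BFS finds the shortest path from v back to v.
The shortest such closed walk is 0 → 7 → 0, length 2.

2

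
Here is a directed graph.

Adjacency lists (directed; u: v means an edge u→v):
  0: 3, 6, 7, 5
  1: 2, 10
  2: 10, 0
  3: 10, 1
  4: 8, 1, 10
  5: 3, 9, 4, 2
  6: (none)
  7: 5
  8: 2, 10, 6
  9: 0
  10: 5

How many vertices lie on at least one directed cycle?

A vertex is on a directed cycle iff it belongs to a strongly connected component of size ≥ 2 (or has a self-loop).
The vertices on cycles are {0, 1, 2, 3, 4, 5, 7, 8, 9, 10} — 10 in total.

10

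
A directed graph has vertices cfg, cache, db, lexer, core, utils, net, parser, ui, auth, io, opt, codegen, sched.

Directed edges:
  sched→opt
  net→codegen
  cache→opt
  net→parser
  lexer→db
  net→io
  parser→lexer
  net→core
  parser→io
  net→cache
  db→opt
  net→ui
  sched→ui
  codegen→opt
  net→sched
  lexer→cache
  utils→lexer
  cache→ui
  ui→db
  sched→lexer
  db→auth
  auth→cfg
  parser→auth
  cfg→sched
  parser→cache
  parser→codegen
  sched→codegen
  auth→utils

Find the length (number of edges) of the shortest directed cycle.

4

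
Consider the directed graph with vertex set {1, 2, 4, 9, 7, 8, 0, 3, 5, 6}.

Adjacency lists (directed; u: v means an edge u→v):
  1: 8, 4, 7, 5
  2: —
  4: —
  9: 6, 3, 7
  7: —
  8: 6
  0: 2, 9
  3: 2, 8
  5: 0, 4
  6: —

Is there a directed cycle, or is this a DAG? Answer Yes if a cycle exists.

DFS with white/gray/black marking, starting from 6:
6 gray
6 black
1 gray
  8 gray
    8→6: 6 black — skip
  8 black
  4 gray
  4 black
  7 gray
  7 black
  5 gray
    0 gray
      2 gray
      2 black
      9 gray
        9→6: 6 black — skip
        3 gray
          3→2: 2 black — skip
          3→8: 8 black — skip
        3 black
        9→7: 7 black — skip
      9 black
    0 black
    5→4: 4 black — skip
  5 black
1 black
Every edge goes to a white or black vertex — no back edge, so the graph is acyclic.

No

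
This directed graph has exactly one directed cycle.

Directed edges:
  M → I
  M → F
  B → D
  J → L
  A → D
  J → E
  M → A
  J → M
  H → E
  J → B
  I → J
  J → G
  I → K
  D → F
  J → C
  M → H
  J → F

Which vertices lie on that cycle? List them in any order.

DFS with gray/black marking from J:
J gray
  G gray
  G black
  E gray
  E black
  L gray
  L black
  F gray
  F black
  B gray
    D gray
      D→F: F black — skip
    D black
  B black
  M gray
    M→F: F black — skip
    H gray
      H→E: E black — skip
    H black
    A gray
      A→D: D black — skip
    A black
    I gray
      K gray
      K black
      I→J: J is gray → back edge
Back edge closes the cycle J → M → I → J; its vertices are {I, J, M}.

I, J, M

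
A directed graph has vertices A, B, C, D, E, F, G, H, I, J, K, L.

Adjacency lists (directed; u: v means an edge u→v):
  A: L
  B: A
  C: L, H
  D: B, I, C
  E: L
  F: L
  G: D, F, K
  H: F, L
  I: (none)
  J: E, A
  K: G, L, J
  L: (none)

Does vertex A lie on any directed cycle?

A lies on a cycle iff there is a path from A back to itself.
Exploring from A, it never reaches itself; equivalently, its strongly connected component is a singleton.

No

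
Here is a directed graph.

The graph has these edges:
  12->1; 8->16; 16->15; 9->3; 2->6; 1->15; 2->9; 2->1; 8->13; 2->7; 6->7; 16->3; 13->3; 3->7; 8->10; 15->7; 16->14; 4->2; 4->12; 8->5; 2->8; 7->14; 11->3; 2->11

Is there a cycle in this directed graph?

No

DFS with white/gray/black marking, starting from 4:
4 gray
  12 gray
    1 gray
      15 gray
        7 gray
          14 gray
          14 black
        7 black
      15 black
    1 black
  12 black
  2 gray
    6 gray
      6→7: 7 black — skip
    6 black
    11 gray
      3 gray
        3→7: 7 black — skip
      3 black
    11 black
    2→1: 1 black — skip
    9 gray
      9→3: 3 black — skip
    9 black
    2→7: 7 black — skip
    8 gray
      10 gray
      10 black
      13 gray
        13→3: 3 black — skip
      13 black
      5 gray
      5 black
      16 gray
        16→14: 14 black — skip
        16→3: 3 black — skip
        16→15: 15 black — skip
      16 black
    8 black
  2 black
4 black
Every edge goes to a white or black vertex — no back edge, so the graph is acyclic.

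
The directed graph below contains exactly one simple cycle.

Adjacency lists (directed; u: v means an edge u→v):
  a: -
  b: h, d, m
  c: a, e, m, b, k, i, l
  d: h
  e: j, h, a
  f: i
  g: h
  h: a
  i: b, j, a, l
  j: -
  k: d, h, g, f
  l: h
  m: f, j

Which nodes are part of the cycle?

b, f, i, m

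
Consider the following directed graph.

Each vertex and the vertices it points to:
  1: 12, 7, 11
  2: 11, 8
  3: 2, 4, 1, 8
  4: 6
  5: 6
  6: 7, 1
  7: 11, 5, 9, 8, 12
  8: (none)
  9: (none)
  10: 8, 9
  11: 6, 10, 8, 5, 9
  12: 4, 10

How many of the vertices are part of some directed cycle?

7

A vertex is on a directed cycle iff it belongs to a strongly connected component of size ≥ 2 (or has a self-loop).
The vertices on cycles are {1, 4, 5, 6, 7, 11, 12} — 7 in total.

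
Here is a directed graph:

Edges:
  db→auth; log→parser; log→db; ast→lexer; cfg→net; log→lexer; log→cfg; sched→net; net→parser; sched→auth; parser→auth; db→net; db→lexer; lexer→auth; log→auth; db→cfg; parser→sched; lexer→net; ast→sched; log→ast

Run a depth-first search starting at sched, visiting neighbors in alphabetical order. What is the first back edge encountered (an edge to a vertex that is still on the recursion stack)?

parser→sched

DFS from sched (visiting neighbors in alphabetical order); mark gray on enter, black on exit:
sched gray
  auth gray
  auth black
  net gray
    parser gray
      parser→auth: auth black — skip
      parser→sched: sched is gray → back edge
First back edge: parser → sched.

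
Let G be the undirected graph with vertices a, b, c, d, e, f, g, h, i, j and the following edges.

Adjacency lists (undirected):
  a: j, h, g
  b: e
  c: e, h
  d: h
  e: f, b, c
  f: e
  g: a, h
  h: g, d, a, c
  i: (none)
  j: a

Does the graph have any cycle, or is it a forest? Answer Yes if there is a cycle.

DFS, tracking each vertex's parent; an edge to a visited non-parent vertex closes a cycle.
Start from j:
visit j (parent –)
  visit a (parent j)
    a–j: parent, skip
    visit h (parent a)
      visit g (parent h)
        g–a: a visited and ≠ parent → cycle
Cycle: a – h – g – a.

Yes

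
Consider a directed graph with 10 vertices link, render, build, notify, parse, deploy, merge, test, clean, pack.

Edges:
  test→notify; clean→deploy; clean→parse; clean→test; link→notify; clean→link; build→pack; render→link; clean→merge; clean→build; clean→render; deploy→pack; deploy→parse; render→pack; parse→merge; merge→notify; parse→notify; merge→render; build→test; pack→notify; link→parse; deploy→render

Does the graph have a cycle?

Yes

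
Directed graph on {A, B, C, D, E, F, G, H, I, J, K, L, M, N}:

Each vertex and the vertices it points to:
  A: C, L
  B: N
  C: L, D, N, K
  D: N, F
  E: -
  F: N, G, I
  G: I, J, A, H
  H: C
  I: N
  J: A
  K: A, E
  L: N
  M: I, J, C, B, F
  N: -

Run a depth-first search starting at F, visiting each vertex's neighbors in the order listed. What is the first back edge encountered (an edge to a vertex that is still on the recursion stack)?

D->F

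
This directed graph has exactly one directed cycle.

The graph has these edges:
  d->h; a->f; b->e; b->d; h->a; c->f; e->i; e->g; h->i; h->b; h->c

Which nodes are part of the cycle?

b, d, h

DFS with gray/black marking from h:
h gray
  a gray
    f gray
    f black
  a black
  b gray
    d gray
      d→h: h is gray → back edge
Back edge closes the cycle h → b → d → h; its vertices are {b, d, h}.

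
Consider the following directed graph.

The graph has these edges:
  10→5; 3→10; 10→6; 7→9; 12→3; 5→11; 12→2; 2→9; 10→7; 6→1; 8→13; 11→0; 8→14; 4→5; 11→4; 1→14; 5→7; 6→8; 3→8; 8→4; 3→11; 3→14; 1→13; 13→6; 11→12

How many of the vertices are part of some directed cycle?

A vertex is on a directed cycle iff it belongs to a strongly connected component of size ≥ 2 (or has a self-loop).
The vertices on cycles are {1, 3, 4, 5, 6, 8, 10, 11, 12, 13} — 10 in total.

10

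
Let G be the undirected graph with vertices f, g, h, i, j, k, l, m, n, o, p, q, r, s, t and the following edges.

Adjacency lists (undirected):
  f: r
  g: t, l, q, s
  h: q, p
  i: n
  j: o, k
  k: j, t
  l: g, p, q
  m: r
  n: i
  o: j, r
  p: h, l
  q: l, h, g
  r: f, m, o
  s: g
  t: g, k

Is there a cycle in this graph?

DFS, tracking each vertex's parent; an edge to a visited non-parent vertex closes a cycle.
Start from r:
visit r (parent –)
  visit f (parent r)
    f–r: parent, skip
  visit m (parent r)
    m–r: parent, skip
  visit o (parent r)
    visit j (parent o)
      j–o: parent, skip
      visit k (parent j)
        k–j: parent, skip
        visit t (parent k)
          visit g (parent t)
            g–t: parent, skip
            visit l (parent g)
              l–g: parent, skip
              visit p (parent l)
                visit h (parent p)
                  visit q (parent h)
                    q–l: l visited and ≠ parent → cycle
Cycle: l – p – h – q – l.

Yes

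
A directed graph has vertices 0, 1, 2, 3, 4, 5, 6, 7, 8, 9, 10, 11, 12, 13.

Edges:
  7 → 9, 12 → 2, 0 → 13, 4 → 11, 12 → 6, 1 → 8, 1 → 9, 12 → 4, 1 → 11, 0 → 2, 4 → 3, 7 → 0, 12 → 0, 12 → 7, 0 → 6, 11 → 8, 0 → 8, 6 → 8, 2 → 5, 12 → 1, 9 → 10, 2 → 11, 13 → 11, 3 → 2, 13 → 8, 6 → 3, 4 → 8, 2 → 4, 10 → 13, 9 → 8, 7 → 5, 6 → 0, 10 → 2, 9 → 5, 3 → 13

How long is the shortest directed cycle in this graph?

For each vertex v, BFS finds the shortest path from v back to v.
The shortest such closed walk is 6 → 0 → 6, length 2.

2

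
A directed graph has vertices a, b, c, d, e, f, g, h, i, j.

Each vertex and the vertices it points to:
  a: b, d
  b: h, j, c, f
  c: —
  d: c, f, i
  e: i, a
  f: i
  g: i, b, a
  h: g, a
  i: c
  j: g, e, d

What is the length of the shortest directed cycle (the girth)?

3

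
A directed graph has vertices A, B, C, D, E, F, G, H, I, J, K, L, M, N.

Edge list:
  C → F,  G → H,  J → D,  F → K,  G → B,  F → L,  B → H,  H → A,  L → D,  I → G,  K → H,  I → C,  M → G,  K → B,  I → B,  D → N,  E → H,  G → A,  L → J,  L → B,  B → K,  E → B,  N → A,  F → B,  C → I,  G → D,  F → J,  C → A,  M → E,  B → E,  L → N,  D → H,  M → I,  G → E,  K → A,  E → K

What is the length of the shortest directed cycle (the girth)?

2

For each vertex v, BFS finds the shortest path from v back to v.
The shortest such closed walk is I → C → I, length 2.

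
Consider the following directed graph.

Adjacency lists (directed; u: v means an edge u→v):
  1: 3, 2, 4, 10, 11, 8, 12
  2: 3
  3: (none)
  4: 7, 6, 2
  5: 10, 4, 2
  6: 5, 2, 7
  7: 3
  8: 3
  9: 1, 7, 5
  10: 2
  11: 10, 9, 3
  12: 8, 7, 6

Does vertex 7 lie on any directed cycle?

No

7 lies on a cycle iff there is a path from 7 back to itself.
Exploring from 7, it never reaches itself; equivalently, its strongly connected component is a singleton.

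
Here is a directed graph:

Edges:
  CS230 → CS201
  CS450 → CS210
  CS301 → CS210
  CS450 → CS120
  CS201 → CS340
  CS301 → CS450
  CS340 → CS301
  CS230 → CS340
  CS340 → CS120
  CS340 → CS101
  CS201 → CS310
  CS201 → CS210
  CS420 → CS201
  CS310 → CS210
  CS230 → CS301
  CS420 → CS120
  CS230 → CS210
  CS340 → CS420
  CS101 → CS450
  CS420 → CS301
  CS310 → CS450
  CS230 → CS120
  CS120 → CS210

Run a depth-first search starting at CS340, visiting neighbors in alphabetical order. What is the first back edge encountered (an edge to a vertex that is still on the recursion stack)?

DFS from CS340 (visiting neighbors in alphabetical order); mark gray on enter, black on exit:
CS340 gray
  CS101 gray
    CS450 gray
      CS120 gray
        CS210 gray
        CS210 black
      CS120 black
      CS450→CS210: CS210 black — skip
    CS450 black
  CS101 black
  CS340→CS120: CS120 black — skip
  CS301 gray
    CS301→CS210: CS210 black — skip
    CS301→CS450: CS450 black — skip
  CS301 black
  CS420 gray
    CS420→CS120: CS120 black — skip
    CS201 gray
      CS201→CS210: CS210 black — skip
      CS310 gray
        CS310→CS210: CS210 black — skip
        CS310→CS450: CS450 black — skip
      CS310 black
      CS201→CS340: CS340 is gray → back edge
First back edge: CS201 → CS340.

CS201→CS340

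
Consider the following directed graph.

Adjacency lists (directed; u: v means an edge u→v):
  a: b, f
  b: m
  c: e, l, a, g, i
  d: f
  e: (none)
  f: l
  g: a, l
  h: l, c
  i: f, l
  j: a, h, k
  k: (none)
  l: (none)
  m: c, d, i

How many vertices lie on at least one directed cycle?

5

A vertex is on a directed cycle iff it belongs to a strongly connected component of size ≥ 2 (or has a self-loop).
The vertices on cycles are {a, b, c, g, m} — 5 in total.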